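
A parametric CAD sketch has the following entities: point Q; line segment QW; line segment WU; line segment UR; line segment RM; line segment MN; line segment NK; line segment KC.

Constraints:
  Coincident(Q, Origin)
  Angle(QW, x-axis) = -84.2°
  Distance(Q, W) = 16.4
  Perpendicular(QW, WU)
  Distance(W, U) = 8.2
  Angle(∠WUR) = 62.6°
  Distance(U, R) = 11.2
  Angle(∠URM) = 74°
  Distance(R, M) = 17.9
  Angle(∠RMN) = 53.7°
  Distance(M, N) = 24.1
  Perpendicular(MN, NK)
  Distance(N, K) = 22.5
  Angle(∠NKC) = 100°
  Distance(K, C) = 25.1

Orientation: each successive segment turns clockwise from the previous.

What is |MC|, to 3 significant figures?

26.9

Q is at the origin; QW runs at -84.2° with length 16.4, so W = (1.66, -16.3). QW is perpendicular to WU, so WU runs at -174°; with |WU| = 8.2, U = (-6.50, -17.1). ∠WUR = 62.6° gives UR at 68.4° from the x-axis; with |UR| = 11.2, R = (-2.38, -6.73). ∠URM = 74.0° gives RM at -37.6° from the x-axis; with |RM| = 17.9, M = (11.8, -17.7). ∠RMN = 53.7° gives MN at -164° from the x-axis; with |MN| = 24.1, N = (-11.4, -24.3). MN is perpendicular to NK, so NK runs at 106°; with |NK| = 22.5, K = (-17.6, -2.72). ∠NKC = 100.0° gives KC at 26.1° from the x-axis; with |KC| = 25.1, C = (4.95, 8.32). Then |MC| = |C − M| = 26.9.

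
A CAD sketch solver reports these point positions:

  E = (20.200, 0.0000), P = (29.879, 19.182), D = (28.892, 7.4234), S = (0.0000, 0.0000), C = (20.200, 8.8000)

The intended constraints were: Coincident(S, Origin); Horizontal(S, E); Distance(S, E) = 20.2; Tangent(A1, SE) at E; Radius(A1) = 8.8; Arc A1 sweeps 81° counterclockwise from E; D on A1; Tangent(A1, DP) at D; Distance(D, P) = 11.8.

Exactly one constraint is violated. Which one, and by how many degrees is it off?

Tangent(A1, DP) at D — off by 4.20°.

S = (0.00, 0.00) ✓; S.y = 0.00, E.y = 0.00 ✓; |SE| = 20.20 ✓; ∠(CE, ES) = 90.00° ✓; |CE| = 8.800 ✓; bearing(C→D) − bearing(C→E) = 81.00° ✓; |CD| = 8.800 ✓; ∠(CD, DP) = 85.80° ✗; |DP| = 11.80 ✓.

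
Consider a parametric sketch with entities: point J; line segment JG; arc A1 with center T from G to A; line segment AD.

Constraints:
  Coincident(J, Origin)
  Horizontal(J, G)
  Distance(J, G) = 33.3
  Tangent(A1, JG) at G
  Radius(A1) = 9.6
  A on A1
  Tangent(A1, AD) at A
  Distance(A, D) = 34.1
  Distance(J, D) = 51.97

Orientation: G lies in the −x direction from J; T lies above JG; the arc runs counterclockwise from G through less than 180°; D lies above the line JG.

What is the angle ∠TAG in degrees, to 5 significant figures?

42.318°

J is at the origin; J and G share the same y with |JG| = 33.3 and G on the −x side, so G = (-33.300, 0.0000). The tangent condition forces TG to be normal to JG, so T = G + (0, 9.6) = (-33.300, 9.6000). Since TA ⟂ AD (tangency), |TD| = √(9.6² + 34.1²) = 35.426 regardless of where A sits on A1. So D lies on both circle(J, 51.97) and circle(T, 35.426); the above-JG intersection is D = (-26.930, 44.448). A is the foot of the tangent from D: A = (-23.742, 10.498).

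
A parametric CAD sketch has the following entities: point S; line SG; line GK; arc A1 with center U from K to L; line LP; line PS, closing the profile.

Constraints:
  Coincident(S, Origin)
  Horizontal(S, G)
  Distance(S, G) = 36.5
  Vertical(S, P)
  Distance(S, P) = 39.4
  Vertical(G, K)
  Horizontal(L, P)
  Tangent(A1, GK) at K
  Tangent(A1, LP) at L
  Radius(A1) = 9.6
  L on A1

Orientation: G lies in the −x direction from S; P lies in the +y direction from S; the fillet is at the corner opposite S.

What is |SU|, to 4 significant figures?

40.15

S is at the origin; S and G share the same y with |SG| = 36.5 and G on the −x side, so G = (-36.50, 0.000). S and P share the same x with |SP| = 39.4 and P on the +y side, so P = (0.000, 39.40). The virtual corner opposite S is at (-36.50, 39.40). Since A1 is tangent to GK there, UK ⟂ GK and A1 meets LP tangentially, so UL is at right angles to LP, with radius 9.6, so the center U sits 9.6 in from both sides at U = (-26.90, 29.80). Then |SU| = |U − S| = 40.15.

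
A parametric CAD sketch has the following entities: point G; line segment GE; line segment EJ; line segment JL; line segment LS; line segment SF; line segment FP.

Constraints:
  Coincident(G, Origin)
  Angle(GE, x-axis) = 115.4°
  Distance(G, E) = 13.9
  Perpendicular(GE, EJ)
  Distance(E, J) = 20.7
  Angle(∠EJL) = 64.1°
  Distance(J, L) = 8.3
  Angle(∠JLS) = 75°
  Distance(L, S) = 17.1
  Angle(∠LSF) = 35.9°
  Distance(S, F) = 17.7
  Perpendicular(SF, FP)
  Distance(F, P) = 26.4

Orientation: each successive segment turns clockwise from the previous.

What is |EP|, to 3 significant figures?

31.0

∠LSF = 35.9° gives SF at 20.4° from the x-axis; with |SF| = 17.7, F = (12.8, 23.9). The perpendicularity gives FP at right angles to SF, so FP runs at -69.6°; with |FP| = 26.4, P = (22.0, -0.869). Then |EP| = |P − E| = 31.0.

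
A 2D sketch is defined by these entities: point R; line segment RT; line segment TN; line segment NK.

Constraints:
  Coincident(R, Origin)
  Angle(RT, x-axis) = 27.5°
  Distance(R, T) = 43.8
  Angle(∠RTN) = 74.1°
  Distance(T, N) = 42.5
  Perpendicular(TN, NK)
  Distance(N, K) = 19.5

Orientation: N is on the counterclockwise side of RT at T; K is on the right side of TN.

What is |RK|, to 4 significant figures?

68.76

R is at the origin; RT runs at 27.5° with length 43.8, so T = 43.8·(cos 27.5°, sin 27.5°) = (38.85, 20.22). ∠RTN = 74.1°, so TN runs at 27.5° + (180° − 74.1°) = 133.4° from the x-axis; with |TN| = 42.5, N = T + 42.5·(cos 133.4°, sin 133.4°) = (9.650, 51.10). TN is perpendicular to NK; with |NK| = 19.5 on the right of TN, K = N + 19.5·(0.7266, 0.6871) = (23.82, 64.50). Then |RK| = |K − R| = 68.76.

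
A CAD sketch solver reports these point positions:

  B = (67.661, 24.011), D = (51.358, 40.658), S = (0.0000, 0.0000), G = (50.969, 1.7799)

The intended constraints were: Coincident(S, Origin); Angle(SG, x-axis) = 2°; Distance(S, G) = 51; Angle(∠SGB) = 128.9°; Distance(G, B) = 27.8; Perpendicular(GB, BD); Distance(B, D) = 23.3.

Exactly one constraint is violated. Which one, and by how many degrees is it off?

Perpendicular(GB, BD) — off by 8.70°.

S = (0.00, 0.00) ✓; SG at 2.000° ✓; |SG| = 51.00 ✓; ∠SGB = 128.9° ✓; |GB| = 27.80 ✓; ∠(GB, BD) = 81.30° ✗; |BD| = 23.30 ✓.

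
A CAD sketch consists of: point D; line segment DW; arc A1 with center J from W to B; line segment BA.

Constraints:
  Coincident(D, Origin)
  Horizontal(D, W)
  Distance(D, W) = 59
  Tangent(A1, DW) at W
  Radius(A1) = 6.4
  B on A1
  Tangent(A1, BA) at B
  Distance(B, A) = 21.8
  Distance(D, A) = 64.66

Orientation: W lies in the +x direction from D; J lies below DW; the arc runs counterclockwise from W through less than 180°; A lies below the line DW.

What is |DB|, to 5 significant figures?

53.352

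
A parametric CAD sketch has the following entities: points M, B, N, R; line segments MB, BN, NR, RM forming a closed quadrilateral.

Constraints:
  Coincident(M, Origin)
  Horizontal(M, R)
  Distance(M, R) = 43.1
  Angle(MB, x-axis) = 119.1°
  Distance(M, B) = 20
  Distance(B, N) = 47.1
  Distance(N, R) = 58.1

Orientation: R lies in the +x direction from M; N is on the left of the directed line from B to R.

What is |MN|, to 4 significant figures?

57.36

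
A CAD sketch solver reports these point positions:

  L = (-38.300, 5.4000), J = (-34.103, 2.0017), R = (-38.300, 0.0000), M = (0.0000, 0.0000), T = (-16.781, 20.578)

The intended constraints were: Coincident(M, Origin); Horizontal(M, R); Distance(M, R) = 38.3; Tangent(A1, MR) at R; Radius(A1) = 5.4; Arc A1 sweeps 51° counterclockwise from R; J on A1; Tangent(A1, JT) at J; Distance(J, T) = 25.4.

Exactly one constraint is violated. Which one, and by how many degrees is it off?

Tangent(A1, JT) at J — off by 4.00°.

M = (0.00, 0.00) ✓; M.y = 0.00, R.y = 0.00 ✓; |MR| = 38.30 ✓; ∠(LR, RM) = 90.00° ✓; |LR| = 5.400 ✓; bearing(L→J) − bearing(L→R) = 51.00° ✓; |LJ| = 5.400 ✓; ∠(LJ, JT) = 94.00° ✗; |JT| = 25.40 ✓.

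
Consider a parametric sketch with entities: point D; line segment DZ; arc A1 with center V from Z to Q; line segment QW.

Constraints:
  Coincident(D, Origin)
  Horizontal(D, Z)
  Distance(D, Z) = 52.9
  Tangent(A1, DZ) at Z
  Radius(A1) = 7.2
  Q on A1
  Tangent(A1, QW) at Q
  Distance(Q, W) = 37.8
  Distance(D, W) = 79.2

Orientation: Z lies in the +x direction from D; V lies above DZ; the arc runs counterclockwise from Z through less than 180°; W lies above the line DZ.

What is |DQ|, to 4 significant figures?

60.30

D is at the origin; DZ is horizontal with |DZ| = 52.9 and Z on the +x side, so Z = (52.90, 0.000). The tangent condition forces VZ to be normal to DZ, so V = Z + (0, 7.2) = (52.90, 7.200). Since VQ ⟂ QW (tangency), |VW| = √(7.2² + 37.8²) = 38.48 regardless of where Q sits on A1. So W lies on both circle(D, 79.2) and circle(V, 38.48); the above-DZ intersection is W = (66.35, 43.25). Q is the foot of the tangent from W: Q = (60.00, 5.991).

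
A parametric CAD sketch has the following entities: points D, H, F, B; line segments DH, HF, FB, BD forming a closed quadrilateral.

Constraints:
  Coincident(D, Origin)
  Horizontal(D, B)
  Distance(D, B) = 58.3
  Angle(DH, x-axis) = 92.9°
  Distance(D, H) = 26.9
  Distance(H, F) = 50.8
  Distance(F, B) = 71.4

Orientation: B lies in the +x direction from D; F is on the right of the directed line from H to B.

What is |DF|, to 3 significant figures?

25.1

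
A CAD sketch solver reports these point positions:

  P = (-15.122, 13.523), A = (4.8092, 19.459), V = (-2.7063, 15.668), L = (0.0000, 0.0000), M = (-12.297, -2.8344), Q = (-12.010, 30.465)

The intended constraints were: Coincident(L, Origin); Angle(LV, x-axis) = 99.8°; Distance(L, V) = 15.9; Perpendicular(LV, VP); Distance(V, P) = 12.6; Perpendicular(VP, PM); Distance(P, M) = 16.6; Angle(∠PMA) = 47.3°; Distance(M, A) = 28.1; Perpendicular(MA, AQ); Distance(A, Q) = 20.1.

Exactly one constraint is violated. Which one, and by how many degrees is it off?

Perpendicular(MA, AQ) — off by 4.30°.

L = (0.00, 0.00) ✓; LV at 99.80° ✓; |LV| = 15.90 ✓; ∠(LV, VP) = 90.00° ✓; |VP| = 12.60 ✓; ∠(VP, PM) = 90.00° ✓; |PM| = 16.60 ✓; ∠PMA = 47.30° ✓; |MA| = 28.10 ✓; ∠(MA, AQ) = 94.30° ✗; |AQ| = 20.10 ✓.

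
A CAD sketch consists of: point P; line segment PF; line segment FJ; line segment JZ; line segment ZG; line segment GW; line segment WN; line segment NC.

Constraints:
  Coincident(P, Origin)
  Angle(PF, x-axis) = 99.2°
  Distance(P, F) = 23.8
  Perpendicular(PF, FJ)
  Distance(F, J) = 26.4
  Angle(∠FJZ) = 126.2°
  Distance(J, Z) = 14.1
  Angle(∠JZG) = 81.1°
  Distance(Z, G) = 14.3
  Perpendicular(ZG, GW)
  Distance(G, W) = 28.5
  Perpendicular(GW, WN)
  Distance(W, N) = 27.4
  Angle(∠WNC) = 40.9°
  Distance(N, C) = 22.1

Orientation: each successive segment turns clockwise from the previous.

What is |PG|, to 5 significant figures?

22.788

P is at the origin; PF runs at 99.2° with length 23.8, so F = (-3.8052, 23.494). The perpendicularity gives FJ at right angles to PF, so FJ runs at 9.2000°; with |FJ| = 26.4, J = (22.255, 27.715). ∠FJZ = 126.2° gives JZ at -44.600° from the x-axis; with |JZ| = 14.1, Z = (32.295, 17.814). ∠JZG = 81.1° gives ZG at -143.50° from the x-axis; with |ZG| = 14.3, G = (20.800, 9.3084). Then |PG| = |G − P| = 22.788.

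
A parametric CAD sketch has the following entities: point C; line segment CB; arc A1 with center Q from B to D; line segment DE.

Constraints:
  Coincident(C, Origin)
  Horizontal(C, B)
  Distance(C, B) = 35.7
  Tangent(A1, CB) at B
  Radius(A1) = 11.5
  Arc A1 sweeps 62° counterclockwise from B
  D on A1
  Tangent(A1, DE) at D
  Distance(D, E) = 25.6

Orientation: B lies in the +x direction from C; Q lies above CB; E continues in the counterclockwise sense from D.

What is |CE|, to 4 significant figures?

64.60

C is at the origin; CB is horizontal with |CB| = 35.7 and B on the +x side, so B = (35.70, 0.000). The tangent condition forces QB to be normal to CB, so Q = B + (0, 11.5) = (35.70, 11.50). On A1, B sits at bearing -90° from Q; a 62° counterclockwise sweep puts D at bearing -28°, so D = Q + 11.5·(cos -28°, sin -28°) = (45.85, 6.101). Tangency of A1 to DE means the radius QD is perpendicular to DE, so DE runs along (−sin -28°, cos -28°); with |DE| = 25.6, E = (57.87, 28.70). Then |CE| = |E − C| = 64.60.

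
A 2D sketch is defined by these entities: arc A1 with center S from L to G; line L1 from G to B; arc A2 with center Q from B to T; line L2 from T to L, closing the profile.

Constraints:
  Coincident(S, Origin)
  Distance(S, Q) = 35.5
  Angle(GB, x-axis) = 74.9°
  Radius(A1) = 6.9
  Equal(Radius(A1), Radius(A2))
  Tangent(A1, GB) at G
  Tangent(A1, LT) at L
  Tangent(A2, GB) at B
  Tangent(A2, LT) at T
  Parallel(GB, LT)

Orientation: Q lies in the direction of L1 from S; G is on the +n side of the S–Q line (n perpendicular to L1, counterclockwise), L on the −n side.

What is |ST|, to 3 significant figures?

36.2

Tangency of A1 to both parallel lines with radius 6.9 puts G and L at S ± 6.9·n: G = (-6.66, 1.80), L = (6.66, -1.80). Equal radii place B and T the same way about Q: B = Q + 6.9·n = (2.59, 36.1), T = Q − 6.9·n = (15.9, 32.5). Then |ST| = |T − S| = 36.2.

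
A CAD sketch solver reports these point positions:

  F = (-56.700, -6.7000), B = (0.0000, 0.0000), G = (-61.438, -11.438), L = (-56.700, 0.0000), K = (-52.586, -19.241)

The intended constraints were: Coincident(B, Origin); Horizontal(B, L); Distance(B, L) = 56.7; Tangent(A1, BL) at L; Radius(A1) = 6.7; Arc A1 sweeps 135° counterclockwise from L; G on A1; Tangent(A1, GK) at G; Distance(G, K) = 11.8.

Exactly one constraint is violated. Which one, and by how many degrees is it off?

Tangent(A1, GK) at G — off by 3.60°.

B = (0.00, 0.00) ✓; B.y = 0.00, L.y = 0.00 ✓; |BL| = 56.70 ✓; ∠(FL, LB) = 90.00° ✓; |FL| = 6.700 ✓; bearing(F→G) − bearing(F→L) = 135.0° ✓; |FG| = 6.701 ✓; ∠(FG, GK) = 86.40° ✗; |GK| = 11.80 ✓.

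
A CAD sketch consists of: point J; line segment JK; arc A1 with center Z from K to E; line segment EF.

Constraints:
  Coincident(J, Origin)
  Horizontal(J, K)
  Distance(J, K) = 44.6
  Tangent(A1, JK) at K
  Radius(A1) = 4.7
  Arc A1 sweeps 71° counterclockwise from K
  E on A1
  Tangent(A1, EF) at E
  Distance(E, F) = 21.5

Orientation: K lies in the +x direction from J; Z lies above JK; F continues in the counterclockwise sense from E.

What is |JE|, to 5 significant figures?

49.146

J is at the origin; JK is horizontal with |JK| = 44.6 and K on the +x side, so K = (44.600, 0.0000). Since A1 is tangent to JK there, ZK ⟂ JK, so Z = K + (0, 4.7) = (44.600, 4.7000). On A1, K sits at bearing -90° from Z; a 71° counterclockwise sweep puts E at bearing -19°, so E = Z + 4.7·(cos -19°, sin -19°) = (49.044, 3.1698). Then |JE| = |E − J| = 49.146.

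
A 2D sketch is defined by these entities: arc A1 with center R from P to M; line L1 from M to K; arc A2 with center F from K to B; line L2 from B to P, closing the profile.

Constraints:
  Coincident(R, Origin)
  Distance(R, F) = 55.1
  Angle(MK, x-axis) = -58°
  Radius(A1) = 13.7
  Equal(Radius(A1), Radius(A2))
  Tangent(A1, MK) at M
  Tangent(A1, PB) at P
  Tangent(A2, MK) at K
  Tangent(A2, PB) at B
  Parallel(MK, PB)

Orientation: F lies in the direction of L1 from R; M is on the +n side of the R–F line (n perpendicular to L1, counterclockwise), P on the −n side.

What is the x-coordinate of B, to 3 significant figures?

17.6

The slot axis is L1's direction at -58.0°, so u = (cos -58.0°, sin -58.0°) = (0.530, -0.848) and n = (−sin -58.0°, cos -58.0°) = (0.848, 0.530). R is at the origin and F lies 55.1 along u from R, so F = 55.1·u = (29.2, -46.7). Tangency of A1 to both parallel lines with radius 13.7 puts M and P at R ± 13.7·n: M = (11.6, 7.26), P = (-11.6, -7.26). Equal radii place K and B the same way about F: K = F + 13.7·n = (40.8, -39.5), B = F − 13.7·n = (17.6, -54.0). So B.x = 17.6.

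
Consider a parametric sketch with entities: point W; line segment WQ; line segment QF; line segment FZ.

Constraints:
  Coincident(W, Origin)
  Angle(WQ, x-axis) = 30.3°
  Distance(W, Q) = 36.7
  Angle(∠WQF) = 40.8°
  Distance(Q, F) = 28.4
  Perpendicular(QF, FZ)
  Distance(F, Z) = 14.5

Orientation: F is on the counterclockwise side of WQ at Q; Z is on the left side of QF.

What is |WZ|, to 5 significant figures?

9.5007

∠WQF = 40.8°, so QF runs at 30.3° + (180° − 40.8°) = 169.50° from the x-axis; with |QF| = 28.4, F = Q + 28.4·(cos 169.50°, sin 169.50°) = (3.7622, 23.692). QF is perpendicular to FZ; with |FZ| = 14.5 on the left of QF, Z = F + 14.5·(-0.18224, -0.98325) = (1.1198, 9.4345). Then |WZ| = |Z − W| = 9.5007.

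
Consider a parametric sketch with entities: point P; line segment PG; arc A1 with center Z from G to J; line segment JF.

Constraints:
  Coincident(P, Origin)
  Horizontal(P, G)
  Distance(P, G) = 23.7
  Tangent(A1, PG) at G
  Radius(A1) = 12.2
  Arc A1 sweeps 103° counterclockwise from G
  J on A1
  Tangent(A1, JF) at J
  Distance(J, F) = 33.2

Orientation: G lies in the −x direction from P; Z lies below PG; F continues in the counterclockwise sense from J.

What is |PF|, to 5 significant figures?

55.021

On A1, G sits at bearing 90° from Z; a 103° counterclockwise sweep puts J at bearing 193°, so J = Z + 12.2·(cos 193°, sin 193°) = (-35.587, -14.944). Tangency of A1 to JF means the radius ZJ is perpendicular to JF, so JF runs along (−sin 193°, cos 193°); with |JF| = 33.2, F = (-28.119, -47.293). Then |PF| = |F − P| = 55.021.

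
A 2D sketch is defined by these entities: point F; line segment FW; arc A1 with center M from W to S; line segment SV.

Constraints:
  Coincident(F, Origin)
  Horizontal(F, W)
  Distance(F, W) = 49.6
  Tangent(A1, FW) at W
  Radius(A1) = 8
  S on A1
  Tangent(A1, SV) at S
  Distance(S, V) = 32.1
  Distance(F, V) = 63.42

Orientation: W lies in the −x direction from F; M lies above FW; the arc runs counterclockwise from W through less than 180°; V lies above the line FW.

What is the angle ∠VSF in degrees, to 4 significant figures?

114.8°

F is at the origin; F and W share the same y with |FW| = 49.6 and W on the −x side, so W = (-49.60, 0.000). A1 meets FW tangentially, so MW is at right angles to FW, so M = W + (0, 8) = (-49.60, 8.000). Since MS ⟂ SV (tangency), |MV| = √(8.0² + 32.1²) = 33.08 regardless of where S sits on A1. So V lies on both circle(F, 63.42) and circle(M, 33.08); the above-FW intersection is V = (-48.34, 41.06). S is the foot of the tangent from V: S = (-41.77, 9.637).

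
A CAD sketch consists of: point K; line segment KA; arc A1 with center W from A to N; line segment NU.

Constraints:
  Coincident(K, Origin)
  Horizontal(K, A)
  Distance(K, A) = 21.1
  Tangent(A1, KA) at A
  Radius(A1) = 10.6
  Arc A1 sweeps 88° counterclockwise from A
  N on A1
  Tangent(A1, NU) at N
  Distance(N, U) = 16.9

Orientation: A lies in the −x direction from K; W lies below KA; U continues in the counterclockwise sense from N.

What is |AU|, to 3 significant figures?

29.3

K is at the origin; K and A share the same y with |KA| = 21.1 and A on the −x side, so A = (-21.1, 0.00). Tangency of A1 to KA means the radius WA is perpendicular to KA, so W = A + (0, -10.6) = (-21.1, -10.6). On A1, A sits at bearing 90° from W; an 88° counterclockwise sweep puts N at bearing 178°, so N = W + 10.6·(cos 178°, sin 178°) = (-31.7, -10.2). A1 meets NU tangentially, so WN is at right angles to NU, so NU runs along (−sin 178°, cos 178°); with |NU| = 16.9, U = (-32.3, -27.1). Then |AU| = |U − A| = 29.3.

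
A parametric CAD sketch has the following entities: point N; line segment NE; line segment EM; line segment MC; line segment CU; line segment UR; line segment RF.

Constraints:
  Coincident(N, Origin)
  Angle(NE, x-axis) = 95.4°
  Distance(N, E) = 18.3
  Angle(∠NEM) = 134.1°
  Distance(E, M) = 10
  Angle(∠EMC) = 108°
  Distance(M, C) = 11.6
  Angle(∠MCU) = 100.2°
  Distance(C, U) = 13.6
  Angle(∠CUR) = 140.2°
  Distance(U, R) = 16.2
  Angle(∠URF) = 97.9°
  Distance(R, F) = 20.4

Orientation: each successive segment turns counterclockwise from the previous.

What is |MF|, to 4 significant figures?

23.76

N is at the origin; NE runs at 95.4° with length 18.3, so E = (-1.722, 18.22). ∠NEM = 134.1° gives EM at 141.3° from the x-axis; with |EM| = 10.0, M = (-9.526, 24.47). ∠EMC = 108.0° gives MC at -146.7° from the x-axis; with |MC| = 11.6, C = (-19.22, 18.10). ∠MCU = 100.2° gives CU at -66.90° from the x-axis; with |CU| = 13.6, U = (-13.89, 5.593). ∠CUR = 140.2° gives UR at -27.10° from the x-axis; with |UR| = 16.2, R = (0.5354, -1.787). ∠URF = 97.9° gives RF at 55.00° from the x-axis; with |RF| = 20.4, F = (12.24, 14.92). Then |MF| = |F − M| = 23.76.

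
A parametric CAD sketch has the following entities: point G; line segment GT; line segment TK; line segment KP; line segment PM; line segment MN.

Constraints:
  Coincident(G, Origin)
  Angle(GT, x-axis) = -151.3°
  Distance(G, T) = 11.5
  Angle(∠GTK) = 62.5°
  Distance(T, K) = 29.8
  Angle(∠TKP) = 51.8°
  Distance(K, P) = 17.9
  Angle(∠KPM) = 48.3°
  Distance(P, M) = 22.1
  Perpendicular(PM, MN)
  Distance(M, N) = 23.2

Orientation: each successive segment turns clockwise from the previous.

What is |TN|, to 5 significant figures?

39.487

G is at the origin; GT runs at -151.3° with length 11.5, so T = (-10.087, -5.5226). ∠GTK = 62.5° gives TK at 91.200° from the x-axis; with |TK| = 29.8, K = (-10.711, 24.271). ∠TKP = 51.8° gives KP at -37.000° from the x-axis; with |KP| = 17.9, P = (3.5843, 13.498). ∠KPM = 48.3° gives PM at -168.70° from the x-axis; with |PM| = 22.1, M = (-18.087, 9.1680). The perpendicularity gives MN at right angles to PM, so MN runs at 101.30°; with |MN| = 23.2, N = (-22.633, 31.918). Then |TN| = |N − T| = 39.487.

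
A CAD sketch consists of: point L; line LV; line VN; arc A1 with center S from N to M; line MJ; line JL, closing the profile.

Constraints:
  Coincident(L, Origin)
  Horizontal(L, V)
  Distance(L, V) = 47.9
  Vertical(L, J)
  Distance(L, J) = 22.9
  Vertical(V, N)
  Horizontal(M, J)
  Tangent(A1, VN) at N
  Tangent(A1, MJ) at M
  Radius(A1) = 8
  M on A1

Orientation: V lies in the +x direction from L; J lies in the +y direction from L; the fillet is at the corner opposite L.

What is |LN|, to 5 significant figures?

50.164

The virtual corner opposite L is at (47.900, 22.900). The tangent condition forces SN to be normal to VN and tangency of A1 to MJ means the radius SM is perpendicular to MJ, with radius 8.0, so the center S sits 8.0 in from both sides at S = (39.900, 14.900). That places the tangent points at N = (47.900, 14.900) on VN and M = (39.900, 22.900) on MJ. Then |LN| = |N − L| = 50.164.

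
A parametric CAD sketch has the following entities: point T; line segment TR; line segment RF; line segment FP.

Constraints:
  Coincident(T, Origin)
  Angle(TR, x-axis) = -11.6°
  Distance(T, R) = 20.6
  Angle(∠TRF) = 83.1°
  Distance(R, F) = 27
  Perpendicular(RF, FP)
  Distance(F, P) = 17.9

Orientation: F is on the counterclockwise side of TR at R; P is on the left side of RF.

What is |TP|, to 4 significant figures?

24.66

∠TRF = 83.1°, so RF runs at -11.6° + (180° − 83.1°) = 85.30° from the x-axis; with |RF| = 27.0, F = R + 27.0·(cos 85.30°, sin 85.30°) = (22.39, 22.77). RF is perpendicular to FP; with |FP| = 17.9 on the left of RF, P = F + 17.9·(-0.9966, 0.08194) = (4.552, 24.23). Then |TP| = |P − T| = 24.66.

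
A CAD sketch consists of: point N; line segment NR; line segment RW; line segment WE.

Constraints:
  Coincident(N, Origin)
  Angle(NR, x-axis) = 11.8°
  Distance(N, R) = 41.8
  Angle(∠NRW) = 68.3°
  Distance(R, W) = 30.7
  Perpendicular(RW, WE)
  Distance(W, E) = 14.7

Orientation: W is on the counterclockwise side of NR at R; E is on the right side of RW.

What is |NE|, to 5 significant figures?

55.666

N is at the origin; NR runs at 11.8° with length 41.8, so R = 41.8·(cos 11.8°, sin 11.8°) = (40.917, 8.5479). ∠NRW = 68.3°, so RW runs at 11.8° + (180° − 68.3°) = 123.50° from the x-axis; with |RW| = 30.7, W = R + 30.7·(cos 123.50°, sin 123.50°) = (23.972, 34.148). RW is perpendicular to WE; with |WE| = 14.7 on the right of RW, E = W + 14.7·(0.83389, 0.55194) = (36.230, 42.262). Then |NE| = |E − N| = 55.666.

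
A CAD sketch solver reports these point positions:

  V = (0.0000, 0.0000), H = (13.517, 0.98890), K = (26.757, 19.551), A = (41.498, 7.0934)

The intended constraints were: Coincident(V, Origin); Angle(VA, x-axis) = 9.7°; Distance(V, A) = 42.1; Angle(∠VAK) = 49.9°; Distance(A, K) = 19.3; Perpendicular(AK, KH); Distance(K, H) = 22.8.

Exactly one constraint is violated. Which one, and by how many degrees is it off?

Perpendicular(AK, KH) — off by 4.70°.

V = (0.00, 0.00) ✓; VA at 9.700° ✓; |VA| = 42.10 ✓; ∠VAK = 49.90° ✓; |AK| = 19.30 ✓; ∠(AK, KH) = 94.70° ✗; |KH| = 22.80 ✓.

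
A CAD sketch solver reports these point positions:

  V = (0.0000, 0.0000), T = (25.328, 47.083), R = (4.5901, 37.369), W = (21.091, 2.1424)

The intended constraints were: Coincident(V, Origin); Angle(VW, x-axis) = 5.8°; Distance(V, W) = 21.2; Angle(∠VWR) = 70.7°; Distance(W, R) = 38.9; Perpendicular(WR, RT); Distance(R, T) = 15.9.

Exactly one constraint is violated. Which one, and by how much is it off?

Distance(R, T) = 15.9 — off by 7.00.

V = (0.00, 0.00) ✓; VW at 5.800° ✓; |VW| = 21.20 ✓; ∠VWR = 70.70° ✓; |WR| = 38.90 ✓; ∠(WR, RT) = 90.00° ✓; |RT| = 22.90 ✗.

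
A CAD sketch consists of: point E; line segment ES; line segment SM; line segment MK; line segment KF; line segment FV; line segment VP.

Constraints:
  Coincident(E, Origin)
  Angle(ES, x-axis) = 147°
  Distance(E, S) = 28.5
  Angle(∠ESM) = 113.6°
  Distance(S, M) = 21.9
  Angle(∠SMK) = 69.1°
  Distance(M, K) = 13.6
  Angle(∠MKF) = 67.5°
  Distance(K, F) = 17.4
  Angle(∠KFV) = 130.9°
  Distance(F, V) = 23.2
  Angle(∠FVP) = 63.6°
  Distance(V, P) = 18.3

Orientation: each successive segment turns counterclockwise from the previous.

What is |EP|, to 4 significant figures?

51.53

E is at the origin; ES runs at 147.0° with length 28.5, so S = (-23.90, 15.52). ∠ESM = 113.6° gives SM at -146.6° from the x-axis; with |SM| = 21.9, M = (-42.19, 3.467). ∠SMK = 69.1° gives MK at -35.70° from the x-axis; with |MK| = 13.6, K = (-31.14, -4.469). ∠MKF = 67.5° gives KF at 76.80° from the x-axis; with |KF| = 17.4, F = (-27.17, 12.47). ∠KFV = 130.9° gives FV at 125.9° from the x-axis; with |FV| = 23.2, V = (-40.77, 31.26). ∠FVP = 63.6° gives VP at -117.7° from the x-axis; with |VP| = 18.3, P = (-49.28, 15.06). Then |EP| = |P − E| = 51.53.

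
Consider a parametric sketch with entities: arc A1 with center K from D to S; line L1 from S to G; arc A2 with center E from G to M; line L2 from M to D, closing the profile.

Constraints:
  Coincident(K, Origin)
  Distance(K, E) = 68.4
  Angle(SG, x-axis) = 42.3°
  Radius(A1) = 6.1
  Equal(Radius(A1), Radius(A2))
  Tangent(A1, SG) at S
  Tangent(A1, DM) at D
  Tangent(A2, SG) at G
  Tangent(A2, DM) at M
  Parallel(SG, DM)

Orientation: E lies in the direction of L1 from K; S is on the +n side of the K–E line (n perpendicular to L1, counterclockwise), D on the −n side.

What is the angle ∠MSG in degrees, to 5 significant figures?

10.113°

The slot axis is L1's direction at 42.3°, so u = (cos 42.3°, sin 42.3°) = (0.73963, 0.67301) and n = (−sin 42.3°, cos 42.3°) = (-0.67301, 0.73963). K is at the origin and E lies 68.4 along u from K, so E = 68.4·u = (50.591, 46.034). Tangency of A1 to both parallel lines with radius 6.1 puts S and D at K ± 6.1·n: S = (-4.1054, 4.5117), D = (4.1054, -4.5117). Equal radii place G and M the same way about E: G = E + 6.1·n = (46.485, 50.546), M = E − 6.1·n = (54.696, 41.522). Then cos ∠MSG = SM·SG / (|SM||SG|), giving 10.113°.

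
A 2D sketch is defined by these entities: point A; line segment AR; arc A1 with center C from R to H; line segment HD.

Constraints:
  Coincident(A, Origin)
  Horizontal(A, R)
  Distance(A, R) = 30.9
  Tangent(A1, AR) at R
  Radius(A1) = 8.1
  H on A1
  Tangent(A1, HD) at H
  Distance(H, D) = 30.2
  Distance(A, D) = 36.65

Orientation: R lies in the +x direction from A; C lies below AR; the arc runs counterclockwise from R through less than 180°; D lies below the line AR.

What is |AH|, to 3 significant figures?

23.9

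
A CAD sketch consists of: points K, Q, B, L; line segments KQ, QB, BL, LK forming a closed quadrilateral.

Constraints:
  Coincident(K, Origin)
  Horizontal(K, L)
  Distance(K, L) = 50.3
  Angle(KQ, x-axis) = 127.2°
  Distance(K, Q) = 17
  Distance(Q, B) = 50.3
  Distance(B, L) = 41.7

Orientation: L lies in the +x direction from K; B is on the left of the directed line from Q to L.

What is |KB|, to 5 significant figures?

50.848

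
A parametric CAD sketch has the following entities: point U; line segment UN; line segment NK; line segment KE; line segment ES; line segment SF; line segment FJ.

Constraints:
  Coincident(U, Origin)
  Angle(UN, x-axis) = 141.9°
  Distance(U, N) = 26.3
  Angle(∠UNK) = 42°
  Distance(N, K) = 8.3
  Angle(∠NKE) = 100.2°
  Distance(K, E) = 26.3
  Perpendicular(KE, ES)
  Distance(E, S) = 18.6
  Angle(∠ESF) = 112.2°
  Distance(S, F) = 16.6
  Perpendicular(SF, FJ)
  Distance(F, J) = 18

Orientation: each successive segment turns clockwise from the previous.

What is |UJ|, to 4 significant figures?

22.17

∠ESF = 112.2° gives SF at 126.3° from the x-axis; with |SF| = 16.6, F = (-33.88, 0.1321). The perpendicularity gives FJ at right angles to SF, so FJ runs at 36.30°; with |FJ| = 18.0, J = (-19.37, 10.79). Then |UJ| = |J − U| = 22.17.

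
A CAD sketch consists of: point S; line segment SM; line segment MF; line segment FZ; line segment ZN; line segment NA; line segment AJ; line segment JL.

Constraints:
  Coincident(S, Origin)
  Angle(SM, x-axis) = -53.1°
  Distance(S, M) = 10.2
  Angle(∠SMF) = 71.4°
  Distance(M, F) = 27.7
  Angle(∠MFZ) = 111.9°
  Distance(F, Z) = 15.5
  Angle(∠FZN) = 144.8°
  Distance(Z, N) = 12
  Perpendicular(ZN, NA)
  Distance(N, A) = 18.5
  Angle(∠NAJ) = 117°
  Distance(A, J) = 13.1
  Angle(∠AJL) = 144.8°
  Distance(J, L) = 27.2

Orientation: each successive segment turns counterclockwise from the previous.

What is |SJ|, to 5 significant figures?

6.3883

ZN ⟂ NA, so NA runs at -111.20°; with |NA| = 18.5, A = (-4.6418, 14.673). ∠NAJ = 117.0° gives AJ at -48.200° from the x-axis; with |AJ| = 13.1, J = (4.0898, 4.9076). Then |SJ| = |J − S| = 6.3883.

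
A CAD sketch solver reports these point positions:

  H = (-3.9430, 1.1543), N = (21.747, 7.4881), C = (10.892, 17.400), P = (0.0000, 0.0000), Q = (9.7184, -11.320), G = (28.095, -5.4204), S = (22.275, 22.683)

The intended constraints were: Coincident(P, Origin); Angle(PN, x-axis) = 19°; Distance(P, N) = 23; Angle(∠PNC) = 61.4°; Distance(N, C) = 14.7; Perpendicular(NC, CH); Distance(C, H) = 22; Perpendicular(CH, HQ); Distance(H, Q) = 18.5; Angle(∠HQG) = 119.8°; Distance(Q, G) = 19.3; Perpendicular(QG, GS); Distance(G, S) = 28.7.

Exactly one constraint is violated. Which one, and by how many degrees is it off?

Perpendicular(QG, GS) — off by 6.10°.

P = (0.00, 0.00) ✓; PN at 19.00° ✓; |PN| = 23.00 ✓; ∠PNC = 61.40° ✓; |NC| = 14.70 ✓; ∠(NC, CH) = 90.00° ✓; |CH| = 22.00 ✓; ∠(CH, HQ) = 90.00° ✓; |HQ| = 18.50 ✓; ∠HQG = 119.8° ✓; |QG| = 19.30 ✓; ∠(QG, GS) = 83.90° ✗; |GS| = 28.70 ✓.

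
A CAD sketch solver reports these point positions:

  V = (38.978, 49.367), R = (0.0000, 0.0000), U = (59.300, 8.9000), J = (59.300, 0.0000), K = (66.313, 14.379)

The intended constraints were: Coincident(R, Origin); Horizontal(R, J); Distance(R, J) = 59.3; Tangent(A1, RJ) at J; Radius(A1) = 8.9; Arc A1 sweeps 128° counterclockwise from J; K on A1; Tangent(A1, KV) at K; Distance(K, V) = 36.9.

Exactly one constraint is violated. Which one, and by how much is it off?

Distance(K, V) = 36.9 — off by 7.50.

R = (0.00, 0.00) ✓; R.y = 0.00, J.y = 0.00 ✓; |RJ| = 59.30 ✓; ∠(UJ, JR) = 90.00° ✓; |UJ| = 8.900 ✓; bearing(U→K) − bearing(U→J) = 128.0° ✓; |UK| = 8.900 ✓; ∠(UK, KV) = 90.00° ✓; |KV| = 44.40 ✗.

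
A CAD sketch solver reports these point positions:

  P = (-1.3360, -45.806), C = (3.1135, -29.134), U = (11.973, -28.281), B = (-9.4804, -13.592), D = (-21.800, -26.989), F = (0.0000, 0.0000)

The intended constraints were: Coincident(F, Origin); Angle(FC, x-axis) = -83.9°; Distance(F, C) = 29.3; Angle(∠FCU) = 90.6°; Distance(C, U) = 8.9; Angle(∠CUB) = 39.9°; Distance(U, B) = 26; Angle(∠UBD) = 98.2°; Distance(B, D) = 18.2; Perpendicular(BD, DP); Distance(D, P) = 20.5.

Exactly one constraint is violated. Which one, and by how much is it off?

Distance(D, P) = 20.5 — off by 7.30.

F = (0.00, 0.00) ✓; FC at -83.90° ✓; |FC| = 29.30 ✓; ∠FCU = 90.60° ✓; |CU| = 8.900 ✓; ∠CUB = 39.90° ✓; |UB| = 26.00 ✓; ∠UBD = 98.20° ✓; |BD| = 18.20 ✓; ∠(BD, DP) = 90.00° ✓; |DP| = 27.80 ✗.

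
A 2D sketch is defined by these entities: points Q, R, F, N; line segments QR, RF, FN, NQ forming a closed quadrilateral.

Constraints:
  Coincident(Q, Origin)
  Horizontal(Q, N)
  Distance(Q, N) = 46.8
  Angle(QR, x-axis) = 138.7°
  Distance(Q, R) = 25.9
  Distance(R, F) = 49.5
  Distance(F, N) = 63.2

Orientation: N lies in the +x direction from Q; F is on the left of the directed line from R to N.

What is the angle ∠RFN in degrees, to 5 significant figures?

73.642°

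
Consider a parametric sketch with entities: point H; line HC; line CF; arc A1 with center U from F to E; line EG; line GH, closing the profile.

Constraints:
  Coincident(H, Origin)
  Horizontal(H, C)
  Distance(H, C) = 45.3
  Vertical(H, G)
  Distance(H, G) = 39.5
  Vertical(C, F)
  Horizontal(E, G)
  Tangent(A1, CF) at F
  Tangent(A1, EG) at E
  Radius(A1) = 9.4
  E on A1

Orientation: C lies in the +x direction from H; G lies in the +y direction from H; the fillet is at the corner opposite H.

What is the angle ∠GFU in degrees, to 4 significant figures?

11.72°

The virtual corner opposite H is at (45.30, 39.50). A1 meets CF tangentially, so UF is at right angles to CF and since A1 is tangent to EG there, UE ⟂ EG, with radius 9.4, so the center U sits 9.4 in from both sides at U = (35.90, 30.10). That places the tangent points at F = (45.30, 30.10) on CF and E = (35.90, 39.50) on EG. Then cos ∠GFU = FG·FU / (|FG||FU|), giving 11.72°.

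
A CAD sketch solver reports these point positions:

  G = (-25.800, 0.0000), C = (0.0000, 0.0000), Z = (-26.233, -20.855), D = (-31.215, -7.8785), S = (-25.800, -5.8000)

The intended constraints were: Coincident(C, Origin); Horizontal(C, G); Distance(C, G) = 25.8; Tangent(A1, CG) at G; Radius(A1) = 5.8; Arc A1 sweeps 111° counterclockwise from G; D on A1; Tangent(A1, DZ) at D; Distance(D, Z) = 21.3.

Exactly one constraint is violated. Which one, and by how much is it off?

Distance(D, Z) = 21.3 — off by 7.40.

C = (0.00, 0.00) ✓; C.y = 0.00, G.y = 0.00 ✓; |CG| = 25.80 ✓; ∠(SG, GC) = 90.00° ✓; |SG| = 5.800 ✓; bearing(S→D) − bearing(S→G) = 111.0° ✓; |SD| = 5.800 ✓; ∠(SD, DZ) = 90.00° ✓; |DZ| = 13.90 ✗.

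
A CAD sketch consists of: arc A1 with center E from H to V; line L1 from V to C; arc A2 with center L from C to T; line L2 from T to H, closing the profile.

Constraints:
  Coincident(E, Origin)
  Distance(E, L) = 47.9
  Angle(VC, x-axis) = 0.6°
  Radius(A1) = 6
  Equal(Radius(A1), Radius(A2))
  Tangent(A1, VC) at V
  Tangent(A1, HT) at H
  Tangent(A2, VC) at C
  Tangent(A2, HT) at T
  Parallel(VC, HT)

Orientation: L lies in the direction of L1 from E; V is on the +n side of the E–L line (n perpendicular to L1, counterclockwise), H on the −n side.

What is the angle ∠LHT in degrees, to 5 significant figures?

7.1397°

Tangency of A1 to both parallel lines with radius 6.0 puts V and H at E ± 6.0·n: V = (-0.062831, 5.9997), H = (0.062831, -5.9997). Equal radii place C and T the same way about L: C = L + 6.0·n = (47.835, 6.5013), T = L − 6.0·n = (47.960, -5.4981). Then cos ∠LHT = HL·HT / (|HL||HT|), giving 7.1397°.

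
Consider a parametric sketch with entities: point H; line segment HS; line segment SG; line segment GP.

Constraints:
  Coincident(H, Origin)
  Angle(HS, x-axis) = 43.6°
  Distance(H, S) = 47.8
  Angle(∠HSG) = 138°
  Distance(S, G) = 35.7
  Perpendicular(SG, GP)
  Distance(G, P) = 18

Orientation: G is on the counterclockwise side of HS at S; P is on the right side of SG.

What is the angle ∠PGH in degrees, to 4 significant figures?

114.2°

∠HSG = 138.0°, so SG runs at 43.6° + (180° − 138.0°) = 85.60° from the x-axis; with |SG| = 35.7, G = S + 35.7·(cos 85.60°, sin 85.60°) = (37.35, 68.56). The perpendicularity gives GP at right angles to SG; with |GP| = 18.0 on the right of SG, P = G + 18.0·(0.9971, -0.07672) = (55.30, 67.18). Then cos ∠PGH = GP·GH / (|GP||GH|), giving 114.2°.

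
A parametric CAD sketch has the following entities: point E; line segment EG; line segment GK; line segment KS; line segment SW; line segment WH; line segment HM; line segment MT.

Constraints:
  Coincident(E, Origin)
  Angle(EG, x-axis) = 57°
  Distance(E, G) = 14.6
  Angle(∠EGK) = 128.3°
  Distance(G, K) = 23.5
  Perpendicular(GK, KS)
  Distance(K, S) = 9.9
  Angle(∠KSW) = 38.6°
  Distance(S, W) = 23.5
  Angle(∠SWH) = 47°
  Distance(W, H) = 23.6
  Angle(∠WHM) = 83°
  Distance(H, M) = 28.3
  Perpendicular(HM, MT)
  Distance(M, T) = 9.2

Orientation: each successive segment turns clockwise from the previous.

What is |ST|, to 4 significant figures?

10.99

E is at the origin; EG runs at 57.0° with length 14.6, so G = (7.952, 12.24). ∠EGK = 128.3° gives GK at 5.300° from the x-axis; with |GK| = 23.5, K = (31.35, 14.42). GK ⟂ KS, so KS runs at -84.70°; with |KS| = 9.9, S = (32.27, 4.558). ∠KSW = 38.6° gives SW at 133.9° from the x-axis; with |SW| = 23.5, W = (15.97, 21.49). ∠SWH = 47.0° gives WH at 0.9000° from the x-axis; with |WH| = 23.6, H = (39.57, 21.86). ∠WHM = 83.0° gives HM at -96.10° from the x-axis; with |HM| = 28.3, M = (36.56, -6.278). The perpendicularity gives MT at right angles to HM, so MT runs at 173.9°; with |MT| = 9.2, T = (27.41, -5.301). Then |ST| = |T − S| = 10.99.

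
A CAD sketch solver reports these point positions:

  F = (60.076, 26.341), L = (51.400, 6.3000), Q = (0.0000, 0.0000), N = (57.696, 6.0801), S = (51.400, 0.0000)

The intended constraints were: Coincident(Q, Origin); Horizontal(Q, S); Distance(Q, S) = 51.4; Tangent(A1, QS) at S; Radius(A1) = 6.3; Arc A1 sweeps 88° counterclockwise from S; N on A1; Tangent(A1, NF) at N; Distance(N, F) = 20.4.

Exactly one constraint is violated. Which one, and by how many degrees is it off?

Tangent(A1, NF) at N — off by 4.70°.

Q = (0.00, 0.00) ✓; Q.y = 0.00, S.y = 0.00 ✓; |QS| = 51.40 ✓; ∠(LS, SQ) = 90.00° ✓; |LS| = 6.300 ✓; bearing(L→N) − bearing(L→S) = 88.00° ✓; |LN| = 6.300 ✓; ∠(LN, NF) = 94.70° ✗; |NF| = 20.40 ✓.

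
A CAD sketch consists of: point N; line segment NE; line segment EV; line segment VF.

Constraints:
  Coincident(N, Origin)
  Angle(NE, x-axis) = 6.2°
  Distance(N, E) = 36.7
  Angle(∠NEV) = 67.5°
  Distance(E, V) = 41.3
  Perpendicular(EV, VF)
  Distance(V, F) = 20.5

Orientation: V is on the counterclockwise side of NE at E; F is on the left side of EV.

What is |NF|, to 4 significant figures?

30.37

∠NEV = 67.5°, so EV runs at 6.2° + (180° − 67.5°) = 118.7° from the x-axis; with |EV| = 41.3, V = E + 41.3·(cos 118.7°, sin 118.7°) = (16.65, 40.19). EV is perpendicular to VF; with |VF| = 20.5 on the left of EV, F = V + 20.5·(-0.8771, -0.4802) = (-1.329, 30.35). Then |NF| = |F − N| = 30.37.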